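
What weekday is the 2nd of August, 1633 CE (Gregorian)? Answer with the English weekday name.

Since JDN mod 7 = 1 (0 = Monday), the day is Tuesday.

Tuesday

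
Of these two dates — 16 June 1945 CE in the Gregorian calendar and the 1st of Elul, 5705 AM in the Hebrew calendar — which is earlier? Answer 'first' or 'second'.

first

First date → JDN 2431623; second date → JDN 2431678.
JDN 2431623 < JDN 2431678, so the first date is earlier.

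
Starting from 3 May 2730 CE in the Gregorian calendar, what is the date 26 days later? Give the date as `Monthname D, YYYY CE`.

Counting 26 days forward from JDN 2718294 reaches JDN 2718320, which is May 29, 2730 CE.

May 29, 2730 CE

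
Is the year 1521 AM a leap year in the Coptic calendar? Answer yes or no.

1521 mod 4 = 1; in the Coptic calendar a year is leap when year mod 4 = 3, so it is a common year.

no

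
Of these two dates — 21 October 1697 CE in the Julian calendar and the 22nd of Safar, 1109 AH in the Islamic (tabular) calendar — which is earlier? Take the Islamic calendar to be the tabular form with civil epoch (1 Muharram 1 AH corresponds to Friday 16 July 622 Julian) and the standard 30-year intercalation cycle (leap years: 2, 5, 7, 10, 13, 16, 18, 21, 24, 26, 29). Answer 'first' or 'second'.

second

The two dates have Julian Day Numbers 2341181 and 2341129 respectively.
Since 2341129 < 2341181, the second date comes first.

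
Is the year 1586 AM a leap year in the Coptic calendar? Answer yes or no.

no

1586 mod 4 = 2; in the Coptic calendar a year is leap when year mod 4 = 3, so it is a common year.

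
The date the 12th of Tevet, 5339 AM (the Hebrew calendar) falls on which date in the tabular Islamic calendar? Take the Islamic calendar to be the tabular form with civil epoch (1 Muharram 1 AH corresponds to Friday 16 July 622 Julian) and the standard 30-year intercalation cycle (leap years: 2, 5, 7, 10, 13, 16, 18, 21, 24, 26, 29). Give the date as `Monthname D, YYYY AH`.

Shawwal 11, 986 AH

Julian Day Number of the source date = 2297767.
Converting JDN 2297767 to the tabular Islamic calendar gives 11 Shawwal 986 AH.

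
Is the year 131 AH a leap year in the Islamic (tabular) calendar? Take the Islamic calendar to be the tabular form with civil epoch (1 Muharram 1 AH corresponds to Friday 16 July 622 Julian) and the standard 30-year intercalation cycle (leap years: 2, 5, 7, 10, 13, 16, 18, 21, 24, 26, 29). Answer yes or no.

no

Year 131 AH is year 11 of its 30-year cycle; leap positions are 2, 5, 7, 10, 13, 16, 18, 21, 24, 26, 29, so it is a common year (354 days).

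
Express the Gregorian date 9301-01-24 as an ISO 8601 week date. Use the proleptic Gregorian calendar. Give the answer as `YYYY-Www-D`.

9301-W04-1

The weekday is Monday (ISO weekday 1).
That Monday belongs to ISO week 4 of ISO year 9301.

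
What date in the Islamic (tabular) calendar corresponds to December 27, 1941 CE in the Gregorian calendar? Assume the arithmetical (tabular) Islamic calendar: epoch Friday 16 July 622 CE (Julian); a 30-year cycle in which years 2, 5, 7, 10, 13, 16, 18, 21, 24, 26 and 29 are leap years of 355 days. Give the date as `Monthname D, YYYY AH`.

Julian Day Number of the source date = 2430356.
Converting JDN 2430356 to the tabular Islamic calendar gives 8 Dhu al-Hijjah 1360 AH.

Dhu al-Hijjah 8, 1360 AH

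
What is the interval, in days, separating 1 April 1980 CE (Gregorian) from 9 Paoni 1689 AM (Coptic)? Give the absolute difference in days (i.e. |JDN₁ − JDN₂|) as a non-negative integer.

2481

JDN of the first date = 2444331.
JDN of the second date = 2441850.
|2441850 − 2444331| = 2481.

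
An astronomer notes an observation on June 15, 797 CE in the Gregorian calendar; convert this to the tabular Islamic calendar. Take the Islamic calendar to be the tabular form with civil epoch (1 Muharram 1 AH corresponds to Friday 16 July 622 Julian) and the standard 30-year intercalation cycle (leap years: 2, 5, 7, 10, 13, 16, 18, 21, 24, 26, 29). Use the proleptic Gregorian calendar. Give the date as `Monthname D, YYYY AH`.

Rabi' al-Thani 10, 181 AH

Both dates share Julian Day Number 2012324; in the tabular Islamic calendar that is 10 Rabi' al-Thani 181 AH.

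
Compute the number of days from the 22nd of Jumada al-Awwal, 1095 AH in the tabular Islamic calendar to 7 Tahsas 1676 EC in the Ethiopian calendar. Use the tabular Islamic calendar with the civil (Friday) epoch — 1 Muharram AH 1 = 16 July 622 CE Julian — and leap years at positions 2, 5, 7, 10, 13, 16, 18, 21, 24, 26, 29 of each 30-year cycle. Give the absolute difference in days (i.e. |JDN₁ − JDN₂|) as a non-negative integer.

145

First date → JDN 2336256; second date → JDN 2336111.
The interval is |2336256 − 2336111| = 145 days.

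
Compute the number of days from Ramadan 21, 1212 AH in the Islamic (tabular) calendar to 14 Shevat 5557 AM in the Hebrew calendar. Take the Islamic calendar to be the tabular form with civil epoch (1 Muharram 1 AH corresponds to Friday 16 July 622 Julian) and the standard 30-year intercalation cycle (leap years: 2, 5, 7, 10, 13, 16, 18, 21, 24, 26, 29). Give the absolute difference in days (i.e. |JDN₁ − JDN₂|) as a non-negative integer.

JDN of the first date = 2377834.
JDN of the second date = 2377442.
|2377442 − 2377834| = 392.

392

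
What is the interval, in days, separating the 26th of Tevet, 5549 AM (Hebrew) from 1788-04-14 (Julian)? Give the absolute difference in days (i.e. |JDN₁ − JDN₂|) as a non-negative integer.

First date → JDN 2374503; second date → JDN 2374229.
The interval is |2374503 − 2374229| = 274 days.

274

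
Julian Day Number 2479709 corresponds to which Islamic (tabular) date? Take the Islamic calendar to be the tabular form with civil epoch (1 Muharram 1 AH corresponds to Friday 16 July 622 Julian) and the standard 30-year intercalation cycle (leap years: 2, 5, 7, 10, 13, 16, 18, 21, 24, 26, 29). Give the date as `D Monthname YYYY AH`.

JDN 2479709 is 9 February 2077 in the Gregorian calendar.
In the tabular Islamic calendar that day is 15 Rabi' al-Awwal 1500 AH.

15 Rabi' al-Awwal 1500 AH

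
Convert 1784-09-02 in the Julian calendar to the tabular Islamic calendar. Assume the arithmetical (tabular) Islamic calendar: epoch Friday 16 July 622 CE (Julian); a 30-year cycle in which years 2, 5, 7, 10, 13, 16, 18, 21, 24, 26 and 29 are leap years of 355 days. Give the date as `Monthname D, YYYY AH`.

Shawwal 27, 1198 AH

Both dates share Julian Day Number 2372909; in the tabular Islamic calendar that is 27 Shawwal 1198 AH.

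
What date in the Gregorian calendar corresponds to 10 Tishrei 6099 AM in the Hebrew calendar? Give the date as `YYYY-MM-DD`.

Julian Day Number of the source date = 2575263.
Converting JDN 2575263 to the Gregorian calendar gives 24 September 2338 CE.

2338-09-24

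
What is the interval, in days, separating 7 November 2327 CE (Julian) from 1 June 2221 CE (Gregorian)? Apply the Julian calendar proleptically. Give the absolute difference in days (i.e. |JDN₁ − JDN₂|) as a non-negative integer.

First date → JDN 2571305; second date → JDN 2532415.
The interval is |2571305 − 2532415| = 38890 days.

38890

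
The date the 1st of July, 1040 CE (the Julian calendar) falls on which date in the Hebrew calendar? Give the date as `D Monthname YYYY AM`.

17 Tammuz 4800 AM

The source date corresponds to 7 July 1040 in the proleptic Gregorian calendar (JDN 2101100).
That day falls on 17 Tammuz 4800 AM in the Hebrew calendar.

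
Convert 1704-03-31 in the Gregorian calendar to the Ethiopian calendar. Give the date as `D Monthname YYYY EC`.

Julian Day Number of the source date = 2343523.
Converting JDN 2343523 to the Ethiopian calendar gives 24 Megabit 1696 EC.

24 Megabit 1696 EC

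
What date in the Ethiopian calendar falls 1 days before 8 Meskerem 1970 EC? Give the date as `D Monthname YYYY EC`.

7 Meskerem 1970 EC

The starting date is JDN 2443405; 2443405 − 1 = 2443404.
JDN 2443404 corresponds to 7 Meskerem 1970 EC.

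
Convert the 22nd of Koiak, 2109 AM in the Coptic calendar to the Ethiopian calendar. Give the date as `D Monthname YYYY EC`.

22 Tahsas 2385 EC

Julian Day Number of the source date = 2595088.
Converting JDN 2595088 to the Ethiopian calendar gives 22 Tahsas 2385 EC.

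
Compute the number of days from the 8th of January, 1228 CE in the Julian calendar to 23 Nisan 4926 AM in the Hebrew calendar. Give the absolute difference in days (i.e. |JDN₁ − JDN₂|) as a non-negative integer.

JDN of the first date = 2169592.
JDN of the second date = 2147025.
|2147025 − 2169592| = 22567.

22567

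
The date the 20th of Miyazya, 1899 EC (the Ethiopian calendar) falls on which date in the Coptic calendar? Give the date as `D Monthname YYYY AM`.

The source date corresponds to 28 April 1907 in the Gregorian calendar (JDN 2417694).
That day falls on 20 Parmouti 1623 AM in the Coptic calendar.

20 Parmouti 1623 AM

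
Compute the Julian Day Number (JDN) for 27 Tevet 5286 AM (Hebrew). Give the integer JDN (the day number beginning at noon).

2278441

In the proleptic Gregorian calendar the same day is 22 January 1526.
JDN 2299161 is 15 October 1582 CE (Gregorian); the target day is −20720 days from there, so JDN = 2278441.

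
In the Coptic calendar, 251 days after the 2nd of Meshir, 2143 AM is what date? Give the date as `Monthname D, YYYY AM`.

Paopi 7, 2144 AM

The starting date is JDN 2607546; 2607546 + 251 = 2607797.
JDN 2607797 corresponds to Paopi 7, 2144 AM.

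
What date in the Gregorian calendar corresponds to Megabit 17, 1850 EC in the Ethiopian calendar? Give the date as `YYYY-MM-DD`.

Both dates share Julian Day Number 2399764; in the Gregorian calendar that is 25 March 1858 CE.

1858-03-25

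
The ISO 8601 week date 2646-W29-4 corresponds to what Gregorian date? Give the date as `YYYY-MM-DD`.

2646-07-16

ISO week 1 of 2646 is the week containing the first Thursday of 2646.
Week 29, day 4 (Thursday) lands on 2646-07-16.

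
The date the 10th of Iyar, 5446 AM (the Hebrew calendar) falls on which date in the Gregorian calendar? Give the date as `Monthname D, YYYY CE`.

May 4, 1686 CE

Julian Day Number of the source date = 2336983.
Converting JDN 2336983 to the Gregorian calendar gives 4 May 1686 CE.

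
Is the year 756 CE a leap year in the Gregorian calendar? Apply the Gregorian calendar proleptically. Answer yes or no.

756 is divisible by 4 and not by 100, so it is a leap year.

yes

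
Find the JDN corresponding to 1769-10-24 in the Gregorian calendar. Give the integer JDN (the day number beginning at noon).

2367471

JDN 2400001 is 17 November 1858 CE (Gregorian), MJD 0; the target day is −32530 days from there, so JDN = 2367471.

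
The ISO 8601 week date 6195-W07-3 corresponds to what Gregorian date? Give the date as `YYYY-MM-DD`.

ISO week 1 of 6195 is the week containing the first Thursday of 6195.
Week 7, day 3 (Wednesday) lands on 6195-02-11.

6195-02-11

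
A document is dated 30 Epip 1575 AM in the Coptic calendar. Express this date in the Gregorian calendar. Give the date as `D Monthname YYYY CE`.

Julian Day Number of the source date = 2400262.
Converting JDN 2400262 to the Gregorian calendar gives 5 August 1859 CE.

5 August 1859 CE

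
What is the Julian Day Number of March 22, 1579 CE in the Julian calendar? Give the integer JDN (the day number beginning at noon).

2297868

In the proleptic Gregorian calendar the same day is 1 April 1579.
JDN 2299161 is 15 October 1582 CE (Gregorian); the target day is −1293 days from there, so JDN = 2297868.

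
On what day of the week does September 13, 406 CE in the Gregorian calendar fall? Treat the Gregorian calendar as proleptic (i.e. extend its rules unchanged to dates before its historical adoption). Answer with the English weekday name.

JDN 1869604 mod 7 = 2, and JDN 0 was a Monday, so this is a Wednesday.

Wednesday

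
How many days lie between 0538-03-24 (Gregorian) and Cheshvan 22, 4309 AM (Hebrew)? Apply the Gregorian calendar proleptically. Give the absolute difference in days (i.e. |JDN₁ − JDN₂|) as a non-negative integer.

3885

First date → JDN 1917643; second date → JDN 1921528.
The interval is |1917643 − 1921528| = 3885 days.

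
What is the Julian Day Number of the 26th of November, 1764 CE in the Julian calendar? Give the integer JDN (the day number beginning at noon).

2365689

Equivalently 7 December 1764 (Gregorian).
JDN 2299161 is 15 October 1582 CE (Gregorian); the target day is +66528 days from there, so JDN = 2365689.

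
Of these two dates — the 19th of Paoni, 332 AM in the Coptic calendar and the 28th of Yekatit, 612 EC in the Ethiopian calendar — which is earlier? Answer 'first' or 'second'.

Converting both to JDN: 1946216 vs 1947566; the smaller is the first.

first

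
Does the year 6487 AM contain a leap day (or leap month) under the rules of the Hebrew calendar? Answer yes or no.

Hebrew year 6487 is year 8 of its 19-year Metonic cycle; leap years are at positions 3, 6, 8, 11, 14, 17, 19, so it is a leap year (13 months).

yes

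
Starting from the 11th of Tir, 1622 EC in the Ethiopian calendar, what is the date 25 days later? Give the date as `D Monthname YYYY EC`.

6 Yekatit 1622 EC

JDN of the 11th of Tir, 1622 EC = 2316421.
2316421 + 25 = 2316446.
JDN 2316446 in the Ethiopian calendar is 6 Yekatit 1622 EC.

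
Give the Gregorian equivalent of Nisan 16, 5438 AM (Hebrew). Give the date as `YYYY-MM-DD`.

1678-04-08

Julian Day Number of the source date = 2334035.
Converting JDN 2334035 to the Gregorian calendar gives 8 April 1678 CE.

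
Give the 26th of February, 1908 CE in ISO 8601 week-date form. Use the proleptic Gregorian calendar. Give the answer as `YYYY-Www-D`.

1908-W09-3

The weekday is Wednesday (ISO weekday 3).
That Wednesday belongs to ISO week 9 of ISO year 1908.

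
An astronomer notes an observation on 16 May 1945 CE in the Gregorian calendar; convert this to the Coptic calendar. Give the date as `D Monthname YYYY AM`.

8 Pashons 1661 AM

Both dates share Julian Day Number 2431592; in the Coptic calendar that is 8 Pashons 1661 AM.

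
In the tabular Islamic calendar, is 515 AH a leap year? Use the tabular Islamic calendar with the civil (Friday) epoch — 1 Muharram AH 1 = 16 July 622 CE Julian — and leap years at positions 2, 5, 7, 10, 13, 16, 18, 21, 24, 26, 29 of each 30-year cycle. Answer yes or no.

Year 515 AH is year 5 of its 30-year cycle; leap positions are 2, 5, 7, 10, 13, 16, 18, 21, 24, 26, 29, so it is a leap year (355 days).

yes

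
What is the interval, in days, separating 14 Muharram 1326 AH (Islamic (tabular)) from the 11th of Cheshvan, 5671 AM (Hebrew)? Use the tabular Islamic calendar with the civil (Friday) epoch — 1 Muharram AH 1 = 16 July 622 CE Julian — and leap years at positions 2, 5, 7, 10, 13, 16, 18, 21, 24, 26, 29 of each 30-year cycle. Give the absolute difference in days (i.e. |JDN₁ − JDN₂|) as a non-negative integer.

1000

First date → JDN 2417989; second date → JDN 2418989.
The interval is |2417989 − 2418989| = 1000 days.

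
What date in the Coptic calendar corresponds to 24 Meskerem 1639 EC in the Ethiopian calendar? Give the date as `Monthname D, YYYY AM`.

Both dates share Julian Day Number 2322523; in the Coptic calendar that is 24 Thout 1363 AM.

Thout 24, 1363 AM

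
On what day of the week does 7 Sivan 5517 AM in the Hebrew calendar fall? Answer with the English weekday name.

Thursday

This is JDN 2362937 (26 May 1757 Gregorian).
2362937 ≡ 3 (mod 7); counting from Monday = 0 gives Thursday.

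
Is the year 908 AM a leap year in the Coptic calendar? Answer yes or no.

908 mod 4 = 0; in the Coptic calendar a year is leap when year mod 4 = 3, so it is a common year.

no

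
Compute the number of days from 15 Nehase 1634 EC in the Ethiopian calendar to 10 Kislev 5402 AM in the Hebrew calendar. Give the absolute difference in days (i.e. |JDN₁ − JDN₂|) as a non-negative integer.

JDN of the first date = 2321018.
JDN of the second date = 2320740.
|2320740 − 2321018| = 278.

278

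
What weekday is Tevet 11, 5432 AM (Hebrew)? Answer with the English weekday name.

This is JDN 2331726 (12 December 1671 Gregorian).
2331726 ≡ 5 (mod 7); counting from Monday = 0 gives Saturday.

Saturday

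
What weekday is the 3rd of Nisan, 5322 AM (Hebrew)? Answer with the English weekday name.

In the proleptic Gregorian calendar this is 19 March 1562 (JDN 2291646).
Since JDN mod 7 = 0 (0 = Monday), the day is Monday.

Monday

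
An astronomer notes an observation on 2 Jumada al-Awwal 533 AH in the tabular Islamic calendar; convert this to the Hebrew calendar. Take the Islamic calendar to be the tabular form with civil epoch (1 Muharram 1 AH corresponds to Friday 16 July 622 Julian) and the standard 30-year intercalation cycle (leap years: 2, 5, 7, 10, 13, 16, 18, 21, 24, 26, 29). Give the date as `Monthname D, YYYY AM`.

The source date corresponds to 12 January 1139 in the proleptic Gregorian calendar (JDN 2137082).
That day falls on 2 Shevat 4899 AM in the Hebrew calendar.

Shevat 2, 4899 AM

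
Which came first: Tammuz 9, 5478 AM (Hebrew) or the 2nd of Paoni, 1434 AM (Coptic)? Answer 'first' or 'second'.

First date → JDN 2348735; second date → JDN 2348704.
JDN 2348704 < JDN 2348735, so the second date is earlier.

second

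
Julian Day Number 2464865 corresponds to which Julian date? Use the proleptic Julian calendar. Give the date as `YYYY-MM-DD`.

The Gregorian equivalent of JDN 2464865 is 20 June 2036.
In the Julian calendar that day is 2036-06-07.

2036-06-07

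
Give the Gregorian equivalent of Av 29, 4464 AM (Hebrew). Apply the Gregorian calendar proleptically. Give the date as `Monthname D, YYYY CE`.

Both dates share Julian Day Number 1978410; in the Gregorian calendar that is 8 August 704 CE.

August 8, 704 CE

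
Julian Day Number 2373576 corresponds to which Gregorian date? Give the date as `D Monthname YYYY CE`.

Counting from JDN 2299161 = 15 Oct 1582 gives an offset of 74415 days.

12 July 1786 CE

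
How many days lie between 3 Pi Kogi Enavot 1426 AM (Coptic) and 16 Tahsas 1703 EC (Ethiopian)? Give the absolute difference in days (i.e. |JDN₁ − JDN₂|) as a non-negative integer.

108

JDN of the first date = 2345873.
JDN of the second date = 2345981.
|2345981 − 2345873| = 108.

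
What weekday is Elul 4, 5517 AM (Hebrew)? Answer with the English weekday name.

Saturday

In the Gregorian calendar this is 20 August 1757 (JDN 2363023).
Since JDN mod 7 = 5 (0 = Monday), the day is Saturday.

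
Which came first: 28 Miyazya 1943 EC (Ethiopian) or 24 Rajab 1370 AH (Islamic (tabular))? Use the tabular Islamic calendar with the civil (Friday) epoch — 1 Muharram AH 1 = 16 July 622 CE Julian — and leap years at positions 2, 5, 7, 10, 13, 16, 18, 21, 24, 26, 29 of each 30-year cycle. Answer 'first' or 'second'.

Converting both to JDN: 2433773 vs 2433768; the smaller is the second.

second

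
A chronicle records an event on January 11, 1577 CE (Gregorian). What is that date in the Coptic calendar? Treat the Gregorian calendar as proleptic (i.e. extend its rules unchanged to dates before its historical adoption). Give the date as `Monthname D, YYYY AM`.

Julian Day Number of the source date = 2297058.
Converting JDN 2297058 to the Coptic calendar gives 6 Tobi 1293 AM.

Tobi 6, 1293 AM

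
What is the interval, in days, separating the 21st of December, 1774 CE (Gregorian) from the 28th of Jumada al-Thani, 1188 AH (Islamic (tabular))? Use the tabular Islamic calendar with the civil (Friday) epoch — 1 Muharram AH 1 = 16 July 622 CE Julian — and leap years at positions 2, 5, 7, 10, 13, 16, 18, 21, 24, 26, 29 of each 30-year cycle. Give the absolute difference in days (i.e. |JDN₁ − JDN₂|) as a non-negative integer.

First date → JDN 2369355; second date → JDN 2369248.
The interval is |2369355 − 2369248| = 107 days.

107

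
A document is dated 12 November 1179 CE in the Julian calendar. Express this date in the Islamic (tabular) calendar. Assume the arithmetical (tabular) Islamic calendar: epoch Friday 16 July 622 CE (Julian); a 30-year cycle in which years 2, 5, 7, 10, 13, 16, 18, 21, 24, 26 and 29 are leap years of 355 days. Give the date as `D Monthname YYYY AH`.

Julian Day Number of the source date = 2152003.
Converting JDN 2152003 to the tabular Islamic calendar gives 10 Jumada al-Thani 575 AH.

10 Jumada al-Thani 575 AH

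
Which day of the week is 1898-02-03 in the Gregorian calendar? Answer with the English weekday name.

Thursday

Since JDN mod 7 = 3 (0 = Monday), the day is Thursday.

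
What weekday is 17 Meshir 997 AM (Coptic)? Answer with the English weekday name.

This is JDN 2188985 (18 February 1281 Gregorian).
2188985 ≡ 1 (mod 7); counting from Monday = 0 gives Tuesday.

Tuesday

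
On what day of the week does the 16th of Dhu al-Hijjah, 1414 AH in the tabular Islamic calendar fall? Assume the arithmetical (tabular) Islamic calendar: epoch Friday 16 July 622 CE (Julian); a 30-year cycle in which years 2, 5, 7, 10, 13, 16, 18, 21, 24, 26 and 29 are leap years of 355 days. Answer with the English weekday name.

In the Gregorian calendar this is 27 May 1994 (JDN 2449500).
JDN 2449500 mod 7 = 4, and JDN 0 was a Monday, so this is a Friday.

Friday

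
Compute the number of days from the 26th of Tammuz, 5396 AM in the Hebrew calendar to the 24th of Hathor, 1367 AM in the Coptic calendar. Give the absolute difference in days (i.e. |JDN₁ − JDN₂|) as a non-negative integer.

JDN of the first date = 2318807.
JDN of the second date = 2324044.
|2324044 − 2318807| = 5237.

5237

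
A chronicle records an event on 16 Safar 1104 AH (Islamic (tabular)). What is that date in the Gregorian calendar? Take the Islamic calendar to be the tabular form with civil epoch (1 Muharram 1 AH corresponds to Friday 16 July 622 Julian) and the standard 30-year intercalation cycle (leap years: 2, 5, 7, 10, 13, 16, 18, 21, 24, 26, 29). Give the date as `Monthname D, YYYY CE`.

October 27, 1692 CE

Both dates share Julian Day Number 2339351; in the Gregorian calendar that is 27 October 1692 CE.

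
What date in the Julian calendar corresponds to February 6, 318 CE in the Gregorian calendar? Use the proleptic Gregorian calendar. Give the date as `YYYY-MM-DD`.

0318-02-05

For dates in this range the Gregorian date is 1 day ahead of the Julian.
6 February 318 Gregorian − 1 day → 5 February 318 Julian.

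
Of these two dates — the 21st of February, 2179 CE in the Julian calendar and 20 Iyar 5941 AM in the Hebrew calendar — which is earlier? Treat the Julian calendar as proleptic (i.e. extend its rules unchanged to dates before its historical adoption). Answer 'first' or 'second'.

first

The two dates have Julian Day Numbers 2516989 and 2517779 respectively.
Since 2516989 < 2517779, the first date comes first.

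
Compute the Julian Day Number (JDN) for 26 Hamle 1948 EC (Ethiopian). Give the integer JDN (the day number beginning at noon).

2435688

In the Gregorian calendar the same day is 2 August 1956.
JDN 2400001 is 17 November 1858 CE (Gregorian), MJD 0; the target day is +35687 days from there, so JDN = 2435688.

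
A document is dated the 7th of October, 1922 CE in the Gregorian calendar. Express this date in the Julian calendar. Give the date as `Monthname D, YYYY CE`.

September 24, 1922 CE

The Julian–Gregorian offset here is 13 days (Julian trailing).
7 October 1922 Gregorian − 13 days → 24 September 1922 Julian.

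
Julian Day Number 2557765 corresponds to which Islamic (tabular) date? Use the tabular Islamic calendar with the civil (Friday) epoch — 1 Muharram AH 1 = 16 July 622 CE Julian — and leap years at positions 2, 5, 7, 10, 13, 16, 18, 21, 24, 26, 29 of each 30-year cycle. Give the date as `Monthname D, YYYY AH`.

JDN 2557765 is 27 October 2290 in the Gregorian calendar.
In the tabular Islamic calendar that day is Jumada al-Thani 22, 1720 AH.

Jumada al-Thani 22, 1720 AH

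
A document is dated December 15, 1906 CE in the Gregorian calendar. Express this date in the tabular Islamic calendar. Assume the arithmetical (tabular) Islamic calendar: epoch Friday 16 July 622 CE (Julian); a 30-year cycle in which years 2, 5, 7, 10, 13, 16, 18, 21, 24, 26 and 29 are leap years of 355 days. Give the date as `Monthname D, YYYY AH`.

Shawwal 28, 1324 AH

Julian Day Number of the source date = 2417560.
Converting JDN 2417560 to the tabular Islamic calendar gives 28 Shawwal 1324 AH.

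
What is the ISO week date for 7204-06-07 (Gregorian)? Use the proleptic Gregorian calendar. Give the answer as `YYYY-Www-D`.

The weekday is Monday (ISO weekday 1).
That Monday belongs to ISO week 24 of ISO year 7204.

7204-W24-1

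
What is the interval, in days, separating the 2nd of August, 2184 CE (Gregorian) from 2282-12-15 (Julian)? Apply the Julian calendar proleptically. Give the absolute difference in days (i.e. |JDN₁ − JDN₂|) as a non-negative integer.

35943

JDN of the first date = 2518964.
JDN of the second date = 2554907.
|2554907 − 2518964| = 35943.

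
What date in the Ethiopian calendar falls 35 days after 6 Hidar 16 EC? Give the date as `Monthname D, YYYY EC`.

Tahsas 11, 16 EC

The starting date is JDN 1729765; 1729765 + 35 = 1729800.
JDN 1729800 corresponds to Tahsas 11, 16 EC.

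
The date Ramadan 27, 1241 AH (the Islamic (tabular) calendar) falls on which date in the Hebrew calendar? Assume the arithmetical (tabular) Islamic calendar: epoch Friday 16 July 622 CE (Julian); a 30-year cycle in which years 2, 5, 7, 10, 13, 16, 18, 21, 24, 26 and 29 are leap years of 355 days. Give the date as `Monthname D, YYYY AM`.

Nisan 28, 5586 AM

The source date corresponds to 5 May 1826 in the Gregorian calendar (JDN 2388117).
That day falls on 28 Nisan 5586 AM in the Hebrew calendar.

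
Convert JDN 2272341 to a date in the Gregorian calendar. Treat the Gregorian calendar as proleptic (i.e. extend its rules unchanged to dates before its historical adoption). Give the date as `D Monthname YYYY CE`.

11 May 1509 CE

JDN 2451545 is 1 Jan 2000; 2272341 is −179204 days from there.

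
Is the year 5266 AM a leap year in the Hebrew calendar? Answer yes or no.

yes

Hebrew year 5266 is year 3 of its 19-year Metonic cycle; leap years are at positions 3, 6, 8, 11, 14, 17, 19, so it is a leap year (13 months).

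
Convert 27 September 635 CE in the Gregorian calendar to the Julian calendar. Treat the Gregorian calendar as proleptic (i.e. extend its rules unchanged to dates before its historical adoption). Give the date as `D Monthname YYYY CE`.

At this point the Julian calendar is 3 days behind the Gregorian.
27 September 635 Gregorian − 3 days → 24 September 635 Julian.

24 September 635 CE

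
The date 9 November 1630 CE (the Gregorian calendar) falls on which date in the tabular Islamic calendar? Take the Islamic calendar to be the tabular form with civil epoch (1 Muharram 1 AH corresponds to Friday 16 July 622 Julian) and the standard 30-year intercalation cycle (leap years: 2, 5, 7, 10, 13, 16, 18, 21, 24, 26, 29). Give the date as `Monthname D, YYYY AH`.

Both dates share Julian Day Number 2316718; in the tabular Islamic calendar that is 3 Rabi' al-Thani 1040 AH.

Rabi' al-Thani 3, 1040 AH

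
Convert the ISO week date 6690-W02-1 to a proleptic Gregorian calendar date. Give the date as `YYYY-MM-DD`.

6690-01-06

ISO week 1 of 6690 is the week containing the first Thursday of 6690.
Week 2, day 1 (Monday) lands on 6690-01-06.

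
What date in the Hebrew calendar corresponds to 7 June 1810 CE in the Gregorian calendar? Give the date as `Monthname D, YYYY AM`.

Both dates share Julian Day Number 2382306; in the Hebrew calendar that is 5 Sivan 5570 AM.

Sivan 5, 5570 AM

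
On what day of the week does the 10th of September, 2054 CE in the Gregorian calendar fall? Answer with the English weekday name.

2471521 ≡ 3 (mod 7); counting from Monday = 0 gives Thursday.

Thursday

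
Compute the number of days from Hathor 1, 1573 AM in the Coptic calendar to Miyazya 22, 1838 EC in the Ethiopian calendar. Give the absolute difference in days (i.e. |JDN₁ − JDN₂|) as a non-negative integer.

3847

First date → JDN 2399263; second date → JDN 2395416.
The interval is |2399263 − 2395416| = 3847 days.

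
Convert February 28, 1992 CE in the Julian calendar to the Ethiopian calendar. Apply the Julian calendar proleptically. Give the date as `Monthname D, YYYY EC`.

Both dates share Julian Day Number 2448694; in the Ethiopian calendar that is 3 Megabit 1984 EC.

Megabit 3, 1984 EC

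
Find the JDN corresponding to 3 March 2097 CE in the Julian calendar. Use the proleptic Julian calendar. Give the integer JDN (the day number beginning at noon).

In the Gregorian calendar the same day is 16 March 2097.
JDN 2451545 is 1 January 2000 CE (Gregorian); the target day is +35504 days from there, so JDN = 2487049.

2487049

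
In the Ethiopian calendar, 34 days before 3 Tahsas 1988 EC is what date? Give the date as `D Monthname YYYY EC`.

JDN of 3 Tahsas 1988 EC = 2450065.
2450065 − 34 = 2450031.
JDN 2450031 in the Ethiopian calendar is 29 Tikimt 1988 EC.

29 Tikimt 1988 EC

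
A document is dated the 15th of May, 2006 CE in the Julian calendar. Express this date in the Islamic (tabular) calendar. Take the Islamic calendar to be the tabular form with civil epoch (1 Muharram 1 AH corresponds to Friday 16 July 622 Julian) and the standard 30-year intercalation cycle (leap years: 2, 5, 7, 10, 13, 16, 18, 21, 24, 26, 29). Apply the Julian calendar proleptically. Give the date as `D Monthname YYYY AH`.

29 Rabi' al-Thani 1427 AH

Both dates share Julian Day Number 2453884; in the tabular Islamic calendar that is 29 Rabi' al-Thani 1427 AH.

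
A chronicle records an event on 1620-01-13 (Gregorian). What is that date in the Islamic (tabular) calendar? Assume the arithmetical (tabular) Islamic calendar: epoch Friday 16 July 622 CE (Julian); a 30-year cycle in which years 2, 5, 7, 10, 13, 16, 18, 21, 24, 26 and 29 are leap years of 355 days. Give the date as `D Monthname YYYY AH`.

7 Safar 1029 AH

Both dates share Julian Day Number 2312765; in the tabular Islamic calendar that is 7 Safar 1029 AH.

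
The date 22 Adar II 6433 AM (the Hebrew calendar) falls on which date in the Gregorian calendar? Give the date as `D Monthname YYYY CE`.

Julian Day Number of the source date = 2697445.
Converting JDN 2697445 to the Gregorian calendar gives 2 April 2673 CE.

2 April 2673 CE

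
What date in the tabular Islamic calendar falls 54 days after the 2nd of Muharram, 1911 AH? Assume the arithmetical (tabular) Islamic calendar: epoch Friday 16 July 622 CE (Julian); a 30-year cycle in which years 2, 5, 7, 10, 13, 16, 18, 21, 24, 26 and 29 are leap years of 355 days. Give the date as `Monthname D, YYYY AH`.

The starting date is JDN 2625281; 2625281 + 54 = 2625335.
JDN 2625335 corresponds to Safar 26, 1911 AH.

Safar 26, 1911 AH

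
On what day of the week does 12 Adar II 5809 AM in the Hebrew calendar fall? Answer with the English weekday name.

Tuesday

This is JDN 2469517 (16 March 2049 Gregorian).
JDN 2469517 mod 7 = 1, and JDN 0 was a Monday, so this is a Tuesday.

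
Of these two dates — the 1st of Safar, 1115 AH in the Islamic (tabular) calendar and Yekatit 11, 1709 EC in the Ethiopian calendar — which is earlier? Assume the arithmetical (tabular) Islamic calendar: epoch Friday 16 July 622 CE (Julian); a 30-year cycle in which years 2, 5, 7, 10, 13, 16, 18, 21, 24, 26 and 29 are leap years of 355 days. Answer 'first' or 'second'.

First date → JDN 2343234; second date → JDN 2348228.
JDN 2343234 < JDN 2348228, so the first date is earlier.

first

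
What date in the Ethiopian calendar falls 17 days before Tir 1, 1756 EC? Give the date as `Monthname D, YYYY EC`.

JDN of Tir 1, 1756 EC = 2365355.
2365355 − 17 = 2365338.
JDN 2365338 in the Ethiopian calendar is Tahsas 14, 1756 EC.

Tahsas 14, 1756 EC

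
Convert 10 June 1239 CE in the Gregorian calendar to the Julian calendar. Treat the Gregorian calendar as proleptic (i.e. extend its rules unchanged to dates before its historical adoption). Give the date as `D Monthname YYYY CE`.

3 June 1239 CE

At this point the Julian calendar is 7 days behind the Gregorian.
10 June 1239 Gregorian − 7 days → 3 June 1239 Julian.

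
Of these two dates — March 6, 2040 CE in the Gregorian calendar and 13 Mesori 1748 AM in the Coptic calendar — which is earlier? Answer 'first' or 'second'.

second

The two dates have Julian Day Numbers 2466220 and 2463464 respectively.
Since 2463464 < 2466220, the second date comes first.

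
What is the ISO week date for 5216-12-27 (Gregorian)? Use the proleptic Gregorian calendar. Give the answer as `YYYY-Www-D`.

5216-W52-2

The weekday is Tuesday (ISO weekday 2).
That Tuesday belongs to ISO week 52 of ISO year 5216.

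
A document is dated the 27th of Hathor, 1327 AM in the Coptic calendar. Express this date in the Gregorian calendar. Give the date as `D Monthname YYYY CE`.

Julian Day Number of the source date = 2309437.
Converting JDN 2309437 to the Gregorian calendar gives 3 December 1610 CE.

3 December 1610 CE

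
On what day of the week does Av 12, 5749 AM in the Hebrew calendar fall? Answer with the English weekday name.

This is JDN 2447752 (13 August 1989 Gregorian).
Since JDN mod 7 = 6 (0 = Monday), the day is Sunday.

Sunday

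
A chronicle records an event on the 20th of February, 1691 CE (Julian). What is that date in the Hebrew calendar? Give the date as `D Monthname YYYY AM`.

1 Adar II 5451 AM

Julian Day Number of the source date = 2338746.
Converting JDN 2338746 to the Hebrew calendar gives 1 Adar II 5451 AM.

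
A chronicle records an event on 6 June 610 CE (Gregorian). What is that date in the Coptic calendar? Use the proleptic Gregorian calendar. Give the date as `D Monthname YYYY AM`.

Both dates share Julian Day Number 1944014; in the Coptic calendar that is 9 Paoni 326 AM.

9 Paoni 326 AM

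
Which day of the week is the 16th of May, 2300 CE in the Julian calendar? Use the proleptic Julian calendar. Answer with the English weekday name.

Friday

Equivalently 1 June 2300 Gregorian, JDN 2561269.
Since JDN mod 7 = 4 (0 = Monday), the day is Friday.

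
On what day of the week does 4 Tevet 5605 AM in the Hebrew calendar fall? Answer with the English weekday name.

Saturday

Equivalently 14 December 1844 Gregorian, JDN 2394915.
2394915 ≡ 5 (mod 7); counting from Monday = 0 gives Saturday.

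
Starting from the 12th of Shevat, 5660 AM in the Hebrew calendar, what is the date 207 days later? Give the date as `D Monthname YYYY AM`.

Counting 207 days forward from JDN 2415032 reaches JDN 2415239, which is 12 Av 5660 AM.

12 Av 5660 AM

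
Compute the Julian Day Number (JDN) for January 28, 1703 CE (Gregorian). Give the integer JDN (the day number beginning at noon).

JDN 2451545 is 1 January 2000 CE (Gregorian); the target day is −108450 days from there, so JDN = 2343095.

2343095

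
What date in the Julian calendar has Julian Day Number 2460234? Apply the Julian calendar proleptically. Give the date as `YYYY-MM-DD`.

2023-10-03

JDN 2460234 is 16 October 2023 in the Gregorian calendar.
In the Julian calendar that day is 2023-10-03.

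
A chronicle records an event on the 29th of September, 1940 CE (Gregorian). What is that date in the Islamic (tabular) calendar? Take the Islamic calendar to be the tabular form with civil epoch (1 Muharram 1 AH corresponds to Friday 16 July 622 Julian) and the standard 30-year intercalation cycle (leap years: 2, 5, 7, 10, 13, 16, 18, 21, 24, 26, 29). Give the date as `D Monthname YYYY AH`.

26 Sha'ban 1359 AH

Both dates share Julian Day Number 2429902; in the tabular Islamic calendar that is 26 Sha'ban 1359 AH.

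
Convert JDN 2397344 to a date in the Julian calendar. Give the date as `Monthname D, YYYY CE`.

July 28, 1851 CE

The Gregorian equivalent of JDN 2397344 is 9 August 1851.
In the Julian calendar that day is July 28, 1851 CE.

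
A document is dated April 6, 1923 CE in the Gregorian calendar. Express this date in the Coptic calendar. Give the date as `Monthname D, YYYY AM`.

Paremhat 28, 1639 AM

Julian Day Number of the source date = 2423516.
Converting JDN 2423516 to the Coptic calendar gives 28 Paremhat 1639 AM.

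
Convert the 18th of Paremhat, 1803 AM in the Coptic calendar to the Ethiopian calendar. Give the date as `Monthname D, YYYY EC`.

Julian Day Number of the source date = 2483407.
Converting JDN 2483407 to the Ethiopian calendar gives 18 Megabit 2079 EC.

Megabit 18, 2079 EC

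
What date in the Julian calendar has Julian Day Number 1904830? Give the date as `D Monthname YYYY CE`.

JDN 1904830 is 23 February 503 in the proleptic Gregorian calendar.
In the Julian calendar that day is 21 February 503 CE.

21 February 503 CE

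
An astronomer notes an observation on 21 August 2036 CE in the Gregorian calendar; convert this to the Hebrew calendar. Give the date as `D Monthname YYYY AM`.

28 Av 5796 AM

Julian Day Number of the source date = 2464927.
Converting JDN 2464927 to the Hebrew calendar gives 28 Av 5796 AM.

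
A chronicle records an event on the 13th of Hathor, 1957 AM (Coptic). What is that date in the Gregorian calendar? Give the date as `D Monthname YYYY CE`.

24 November 2240 CE

Julian Day Number of the source date = 2539531.
Converting JDN 2539531 to the Gregorian calendar gives 24 November 2240 CE.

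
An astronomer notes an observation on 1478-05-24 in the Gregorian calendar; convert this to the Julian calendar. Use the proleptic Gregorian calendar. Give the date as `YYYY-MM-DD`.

1478-05-15

The Julian–Gregorian offset here is 9 days (Julian trailing).
24 May 1478 Gregorian − 9 days → 15 May 1478 Julian.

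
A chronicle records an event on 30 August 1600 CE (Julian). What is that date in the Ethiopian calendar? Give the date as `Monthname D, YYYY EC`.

Both dates share Julian Day Number 2305700; in the Ethiopian calendar that is 2 Meskerem 1593 EC.

Meskerem 2, 1593 EC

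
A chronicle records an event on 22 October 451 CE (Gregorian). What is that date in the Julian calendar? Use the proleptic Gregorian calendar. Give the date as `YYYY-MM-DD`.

The Julian–Gregorian offset here is 1 day (Julian trailing).
22 October 451 Gregorian − 1 day → 21 October 451 Julian.

0451-10-21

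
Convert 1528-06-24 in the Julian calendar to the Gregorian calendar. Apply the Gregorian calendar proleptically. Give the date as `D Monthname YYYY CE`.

4 July 1528 CE

At this point the Julian calendar is 10 days behind the Gregorian.
24 June 1528 Julian + 10 days → 4 July 1528 Gregorian.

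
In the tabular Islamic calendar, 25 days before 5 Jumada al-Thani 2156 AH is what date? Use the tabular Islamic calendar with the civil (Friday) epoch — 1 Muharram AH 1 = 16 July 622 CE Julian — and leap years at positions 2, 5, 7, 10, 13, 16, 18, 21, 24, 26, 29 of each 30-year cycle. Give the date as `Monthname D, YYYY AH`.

Counting 25 days back from JDN 2712252 reaches JDN 2712227, which is Jumada al-Awwal 10, 2156 AH.

Jumada al-Awwal 10, 2156 AH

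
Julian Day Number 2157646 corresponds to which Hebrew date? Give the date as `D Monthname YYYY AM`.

JDN 2157646 is 2 May 1195 in the proleptic Gregorian calendar.
In the Hebrew calendar that day is 13 Iyar 4955 AM.

13 Iyar 4955 AM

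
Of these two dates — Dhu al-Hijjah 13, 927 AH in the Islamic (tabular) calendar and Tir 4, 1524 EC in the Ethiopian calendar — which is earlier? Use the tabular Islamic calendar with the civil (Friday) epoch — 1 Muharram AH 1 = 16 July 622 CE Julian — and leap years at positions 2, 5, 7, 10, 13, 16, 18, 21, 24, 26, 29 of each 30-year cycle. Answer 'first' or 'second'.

first

Converting both to JDN: 2276921 vs 2280620; the smaller is the first.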